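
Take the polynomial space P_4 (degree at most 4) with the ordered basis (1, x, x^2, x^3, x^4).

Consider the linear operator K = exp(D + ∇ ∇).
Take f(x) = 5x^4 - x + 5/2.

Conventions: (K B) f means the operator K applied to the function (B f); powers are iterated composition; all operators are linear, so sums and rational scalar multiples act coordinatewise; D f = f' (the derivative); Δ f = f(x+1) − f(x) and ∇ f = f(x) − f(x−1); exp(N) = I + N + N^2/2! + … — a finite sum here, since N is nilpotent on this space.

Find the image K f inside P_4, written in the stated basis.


the image equals g(x) = 5x^4 + 20x^3 + 90x^2 + 19x + 153/2

order-1 term: 20x^3 + 60x^2 - 120x + 69
order-2 term: 30x^2 + 120x - 60
order-3 term: 20x + 60
order-4 term: 5
the series for exp(D + ∇ ∇) f terminates at order 4
exp(D + ∇ ∇) f = 5x^4 + 20x^3 + 90x^2 + 19x + 153/2


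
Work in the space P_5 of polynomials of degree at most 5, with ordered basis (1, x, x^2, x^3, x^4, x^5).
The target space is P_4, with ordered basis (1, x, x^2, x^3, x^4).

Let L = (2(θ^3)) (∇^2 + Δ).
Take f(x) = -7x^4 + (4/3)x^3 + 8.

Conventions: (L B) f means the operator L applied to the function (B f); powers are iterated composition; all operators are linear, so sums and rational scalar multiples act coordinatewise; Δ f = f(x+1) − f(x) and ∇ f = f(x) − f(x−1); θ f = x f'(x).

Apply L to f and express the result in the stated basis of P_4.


∇ f = -28x^3 + 46x^2 - 32x + 25/3
∇ ∇ f = -84x^2 + 176x - 106
Δ f = -28x^3 - 38x^2 - 24x - 17/3
(∇^2 + Δ) f = -28x^3 - 122x^2 + 152x - 335/3
θ (∇^2 + Δ) f = -84x^3 - 244x^2 + 152x
θ θ (∇^2 + Δ) f = -252x^3 - 488x^2 + 152x
θ θ θ (∇^2 + Δ) f = -756x^3 - 976x^2 + 152x
(2(θ^3)) (∇^2 + Δ) f = -1512x^3 - 1952x^2 + 304x

the result is g(x) = -1512x^3 - 1952x^2 + 304x


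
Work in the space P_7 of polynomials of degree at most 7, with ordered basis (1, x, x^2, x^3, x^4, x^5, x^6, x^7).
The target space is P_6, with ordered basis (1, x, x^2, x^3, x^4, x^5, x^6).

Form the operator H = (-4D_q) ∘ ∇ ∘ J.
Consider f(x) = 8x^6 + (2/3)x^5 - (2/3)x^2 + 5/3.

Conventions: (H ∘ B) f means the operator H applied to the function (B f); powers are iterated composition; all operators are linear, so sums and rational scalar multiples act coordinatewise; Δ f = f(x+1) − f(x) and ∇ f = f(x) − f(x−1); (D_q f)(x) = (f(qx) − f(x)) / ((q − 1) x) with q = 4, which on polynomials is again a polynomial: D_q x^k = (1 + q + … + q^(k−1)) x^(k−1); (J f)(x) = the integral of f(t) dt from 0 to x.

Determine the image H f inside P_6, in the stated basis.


J f = (8/7)x^7 + (1/9)x^6 - (2/9)x^3 + (5/3)x
∇ J f = 8x^6 - (70/3)x^5 + (115/3)x^4 - (340/9)x^3 + (65/3)x^2 - (20/3)x + 52/21
D_q (∇ ∘ J) f = 10920x^5 - (23870/3)x^4 + (9775/3)x^3 - (2380/3)x^2 + (325/3)x - 20/3
(-4D_q) (∇ ∘ J) f = -43680x^5 + (95480/3)x^4 - (39100/3)x^3 + (9520/3)x^2 - (1300/3)x + 80/3

the image equals g(x) = -43680x^5 + (95480/3)x^4 - (39100/3)x^3 + (9520/3)x^2 - (1300/3)x + 80/3


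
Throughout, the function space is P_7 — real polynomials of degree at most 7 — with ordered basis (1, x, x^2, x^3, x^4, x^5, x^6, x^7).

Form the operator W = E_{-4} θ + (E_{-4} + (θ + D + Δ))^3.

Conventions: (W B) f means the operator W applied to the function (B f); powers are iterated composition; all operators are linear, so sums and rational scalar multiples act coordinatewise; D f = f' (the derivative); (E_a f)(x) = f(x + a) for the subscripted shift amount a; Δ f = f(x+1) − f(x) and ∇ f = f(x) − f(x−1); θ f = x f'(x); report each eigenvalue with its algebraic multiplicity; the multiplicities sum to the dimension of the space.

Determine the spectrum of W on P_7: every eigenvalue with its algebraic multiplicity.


λ = 1 (multiplicity 1), λ = 9 (multiplicity 1), λ = 29 (multiplicity 1), λ = 67 (multiplicity 1), λ = 129 (multiplicity 1), λ = 221 (multiplicity 1), λ = 349 (multiplicity 1), λ = 519 (multiplicity 1)

image of 1: 1
image of x: 9x - 18
image of x^2: 29x^2 - 92x + 301
image of x^3: 67x^3 - 258x^2 + 1788x - 3093
image of x^4: 129x^4 - 552x^3 + 5958x^2 - 19612x + 36117
image of x^5: 221x^5 - 1010x^4 + 14920x^3 - 70910x^2 + 249980x - 395129
image of x^6: 349x^6 - 1668x^5 + 31395x^4 - 193140x^3 + 981255x^2 - 3002310x + 4383939
image of x^7: 519x^7 - 2562x^6 + 58716x^5 - 441035x^4 + 2883300x^3 - 12847359x^2 + 36425620x - 48845407
the matrix is upper triangular; its diagonal is (1, 9, 29, 67, 129, 221, 349, 519)
for a triangular matrix the eigenvalues are the diagonal entries, with algebraic multiplicity their repetition count


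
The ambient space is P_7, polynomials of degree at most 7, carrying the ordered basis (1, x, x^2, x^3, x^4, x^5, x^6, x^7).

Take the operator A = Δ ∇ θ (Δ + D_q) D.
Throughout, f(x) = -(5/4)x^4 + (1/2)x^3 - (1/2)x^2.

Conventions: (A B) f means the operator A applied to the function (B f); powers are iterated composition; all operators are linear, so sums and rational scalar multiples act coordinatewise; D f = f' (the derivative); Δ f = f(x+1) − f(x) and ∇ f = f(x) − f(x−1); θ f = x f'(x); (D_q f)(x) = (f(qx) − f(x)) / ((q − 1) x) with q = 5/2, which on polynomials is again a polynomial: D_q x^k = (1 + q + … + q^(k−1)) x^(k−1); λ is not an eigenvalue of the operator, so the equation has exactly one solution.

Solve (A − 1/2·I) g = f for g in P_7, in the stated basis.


write g with unknown coordinates in the stated basis and equate coefficients in (A − 1/2·I) g = f
solving from the highest basis element down gives g = (5/2)x^4 - x^3 + x^2 + 1020
check: A g = 510
so A g − 1/2·g = -(5/4)x^4 + (1/2)x^3 - (1/2)x^2 = f ✓

the image equals g(x) = (5/2)x^4 - x^3 + x^2 + 1020


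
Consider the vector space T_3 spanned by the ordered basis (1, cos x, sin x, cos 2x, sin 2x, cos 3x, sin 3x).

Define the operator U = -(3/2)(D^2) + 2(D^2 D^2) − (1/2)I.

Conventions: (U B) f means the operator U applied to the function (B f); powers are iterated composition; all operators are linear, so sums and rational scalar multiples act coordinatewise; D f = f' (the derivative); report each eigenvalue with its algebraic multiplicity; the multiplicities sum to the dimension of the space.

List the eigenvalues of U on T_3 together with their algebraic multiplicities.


λ = -1/2 (multiplicity 1), λ = 3 (multiplicity 2), λ = 75/2 (multiplicity 2), λ = 175 (multiplicity 2)

image of 1: -1/2
image of cos x: 3cos x
image of sin x: 3sin x
image of cos 2x: (75/2)cos 2x
image of sin 2x: (75/2)sin 2x
image of cos 3x: 175cos 3x
image of sin 3x: 175sin 3x
the matrix is diagonal; its diagonal is (-1/2, 3, 3, 75/2, 75/2, 175, 175)
for a triangular matrix the eigenvalues are the diagonal entries, with algebraic multiplicity their repetition count


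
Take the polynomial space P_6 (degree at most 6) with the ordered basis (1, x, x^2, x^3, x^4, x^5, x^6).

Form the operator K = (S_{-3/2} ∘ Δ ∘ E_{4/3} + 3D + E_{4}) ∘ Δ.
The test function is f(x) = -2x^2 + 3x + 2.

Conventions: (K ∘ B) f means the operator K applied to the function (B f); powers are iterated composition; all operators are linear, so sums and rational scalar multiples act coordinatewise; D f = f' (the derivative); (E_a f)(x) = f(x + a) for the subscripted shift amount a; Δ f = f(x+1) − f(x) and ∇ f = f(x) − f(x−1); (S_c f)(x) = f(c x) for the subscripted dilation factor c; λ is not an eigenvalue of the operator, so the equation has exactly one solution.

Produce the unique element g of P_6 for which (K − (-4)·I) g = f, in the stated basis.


the image equals g(x) = -(1/2)x^2 + x + 19/8

write g with unknown coordinates in the stated basis and equate coefficients in (K − (-4)·I) g = f
solving from the highest basis element down gives g = -(1/2)x^2 + x + 19/8
check: K g = -x - 15/2
so K g − (-4)·g = -2x^2 + 3x + 2 = f ✓


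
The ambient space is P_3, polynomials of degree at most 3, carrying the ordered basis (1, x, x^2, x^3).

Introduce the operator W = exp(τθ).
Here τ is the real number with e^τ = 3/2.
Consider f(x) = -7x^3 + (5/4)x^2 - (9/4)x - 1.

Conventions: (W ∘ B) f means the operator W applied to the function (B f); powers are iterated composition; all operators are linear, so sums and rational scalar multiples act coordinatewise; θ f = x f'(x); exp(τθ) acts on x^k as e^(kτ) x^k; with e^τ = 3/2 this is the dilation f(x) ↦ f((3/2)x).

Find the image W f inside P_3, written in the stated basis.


g(x) = -(189/8)x^3 + (45/16)x^2 - (27/8)x - 1

exp(τθ) x^k = e^(kτ) x^k; with e^τ = 3/2 this sends x^k to (3/2)^k x^k
x ↦ 3/2 x
x^2 ↦ 9/4 x^2
x^3 ↦ 27/8 x^3
applying this coordinatewise to f: exp(τθ) f = -(189/8)x^3 + (45/16)x^2 - (27/8)x - 1


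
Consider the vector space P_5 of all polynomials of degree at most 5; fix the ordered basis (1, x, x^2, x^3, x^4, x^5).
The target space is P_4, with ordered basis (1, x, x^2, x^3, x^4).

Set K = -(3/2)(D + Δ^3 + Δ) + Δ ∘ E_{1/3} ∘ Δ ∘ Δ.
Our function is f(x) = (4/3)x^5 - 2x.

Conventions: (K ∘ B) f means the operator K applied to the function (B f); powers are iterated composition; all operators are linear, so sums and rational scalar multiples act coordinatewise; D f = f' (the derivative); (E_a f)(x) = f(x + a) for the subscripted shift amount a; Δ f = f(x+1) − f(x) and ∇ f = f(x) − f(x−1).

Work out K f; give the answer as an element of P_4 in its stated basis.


the image equals g(x) = -20x^4 - 20x^3 - 60x^2 - (230/3)x - 64/9

D f = (20/3)x^4 - 2
Δ f = (20/3)x^4 + (40/3)x^3 + (40/3)x^2 + (20/3)x - 2/3
Δ Δ f = (80/3)x^3 + 80x^2 + (280/3)x + 40
Δ Δ Δ f = 80x^2 + 240x + 200
Δ f = (20/3)x^4 + (40/3)x^3 + (40/3)x^2 + (20/3)x - 2/3
(D + Δ^3 + Δ) f = (40/3)x^4 + (40/3)x^3 + (280/3)x^2 + (740/3)x + 592/3
(-(3/2)(D + Δ^3 + Δ)) f = -20x^4 - 20x^3 - 140x^2 - 370x - 296
Δ f = (20/3)x^4 + (40/3)x^3 + (40/3)x^2 + (20/3)x - 2/3
Δ Δ f = (80/3)x^3 + 80x^2 + (280/3)x + 40
E_{1/3} (Δ ∘ Δ) f = (80/3)x^3 + (320/3)x^2 + (1400/9)x + 6560/81
Δ E_{1/3} (Δ ∘ Δ) f = 80x^2 + (880/3)x + 2600/9
(-(3/2)(D + Δ^3 + Δ) + Δ ∘ E_{1/3} ∘ Δ ∘ Δ) f = -20x^4 - 20x^3 - 60x^2 - (230/3)x - 64/9


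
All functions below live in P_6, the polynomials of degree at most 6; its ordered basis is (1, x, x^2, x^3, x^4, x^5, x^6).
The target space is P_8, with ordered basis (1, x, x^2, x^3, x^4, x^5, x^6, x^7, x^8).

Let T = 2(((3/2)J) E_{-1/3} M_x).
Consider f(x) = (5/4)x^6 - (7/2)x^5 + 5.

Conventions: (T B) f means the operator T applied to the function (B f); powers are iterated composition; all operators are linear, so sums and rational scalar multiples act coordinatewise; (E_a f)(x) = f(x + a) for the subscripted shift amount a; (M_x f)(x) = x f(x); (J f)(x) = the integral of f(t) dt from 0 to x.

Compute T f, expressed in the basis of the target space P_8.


g(x) = (15/32)x^8 - (11/4)x^7 + (119/24)x^6 - (161/36)x^5 + (1015/432)x^4 - (245/324)x^3 + (14867/1944)x^2 - (14627/2916)x

M_x f = (5/4)x^7 - (7/2)x^6 + 5x
E_{-1/3} M_x f = (5/4)x^7 - (77/12)x^6 + (119/12)x^5 - (805/108)x^4 + (1015/324)x^3 - (245/324)x^2 + (14867/2916)x - 14627/8748
J E_{-1/3} M_x f = (5/32)x^8 - (11/12)x^7 + (119/72)x^6 - (161/108)x^5 + (1015/1296)x^4 - (245/972)x^3 + (14867/5832)x^2 - (14627/8748)x
((3/2)J) E_{-1/3} M_x f = (15/64)x^8 - (11/8)x^7 + (119/48)x^6 - (161/72)x^5 + (1015/864)x^4 - (245/648)x^3 + (14867/3888)x^2 - (14627/5832)x
(2(((3/2)J) E_{-1/3} M_x)) f = (15/32)x^8 - (11/4)x^7 + (119/24)x^6 - (161/36)x^5 + (1015/432)x^4 - (245/324)x^3 + (14867/1944)x^2 - (14627/2916)x


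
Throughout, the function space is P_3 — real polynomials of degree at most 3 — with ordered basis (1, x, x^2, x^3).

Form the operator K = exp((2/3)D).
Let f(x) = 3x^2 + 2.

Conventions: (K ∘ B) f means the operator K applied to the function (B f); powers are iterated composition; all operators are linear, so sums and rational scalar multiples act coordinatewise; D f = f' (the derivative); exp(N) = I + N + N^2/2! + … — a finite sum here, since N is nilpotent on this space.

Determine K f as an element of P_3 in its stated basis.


order-1 term: 4x
order-2 term: 4/3
the series for exp((2/3)D) f terminates at order 2
exp((2/3)D) f = 3x^2 + 4x + 10/3

the result is g(x) = 3x^2 + 4x + 10/3


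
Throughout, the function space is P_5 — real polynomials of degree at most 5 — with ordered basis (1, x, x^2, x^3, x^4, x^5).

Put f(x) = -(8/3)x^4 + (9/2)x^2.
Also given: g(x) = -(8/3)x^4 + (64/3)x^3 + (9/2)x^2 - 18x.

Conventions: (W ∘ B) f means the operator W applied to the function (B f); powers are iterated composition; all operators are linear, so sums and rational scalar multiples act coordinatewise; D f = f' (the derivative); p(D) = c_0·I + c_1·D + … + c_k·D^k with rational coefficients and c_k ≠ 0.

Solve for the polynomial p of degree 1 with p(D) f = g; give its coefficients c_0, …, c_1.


c_0 = 1, c_1 = -2

D^0 f = -(8/3)x^4 + (9/2)x^2
D^1 f = -(32/3)x^3 + 9x
matching coefficients of g against c_0 f + c_1 Df + … from the top degree down determines the c_i
solution: c_0 = 1, c_1 = -2


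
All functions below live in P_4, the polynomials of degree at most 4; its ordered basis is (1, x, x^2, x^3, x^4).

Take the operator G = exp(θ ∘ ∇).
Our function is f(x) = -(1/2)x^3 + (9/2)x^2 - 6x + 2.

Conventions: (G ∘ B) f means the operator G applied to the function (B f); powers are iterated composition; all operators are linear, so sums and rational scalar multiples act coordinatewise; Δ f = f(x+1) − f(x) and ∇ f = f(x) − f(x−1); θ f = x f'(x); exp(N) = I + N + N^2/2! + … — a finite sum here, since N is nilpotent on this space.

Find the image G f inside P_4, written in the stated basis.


order-1 term: -3x^2 + (21/2)x
order-2 term: -3x
the series for exp(θ ∘ ∇) f terminates at order 2
exp(θ ∘ ∇) f = -(1/2)x^3 + (3/2)x^2 + (3/2)x + 2

g(x) = -(1/2)x^3 + (3/2)x^2 + (3/2)x + 2


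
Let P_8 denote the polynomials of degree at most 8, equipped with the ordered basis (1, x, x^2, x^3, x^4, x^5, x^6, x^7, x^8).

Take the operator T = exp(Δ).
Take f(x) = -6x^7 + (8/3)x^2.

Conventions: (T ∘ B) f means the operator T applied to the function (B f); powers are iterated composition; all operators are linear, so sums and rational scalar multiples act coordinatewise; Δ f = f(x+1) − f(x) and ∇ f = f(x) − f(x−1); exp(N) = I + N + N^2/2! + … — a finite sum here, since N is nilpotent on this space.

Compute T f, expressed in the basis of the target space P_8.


order-1 term: -42x^6 - 126x^5 - 210x^4 - 210x^3 - 126x^2 - (110/3)x - 10/3
order-2 term: -126x^5 - 630x^4 - 1470x^3 - 1890x^2 - 1302x - 1126/3
order-3 term: -210x^4 - 1260x^3 - 3150x^2 - 3780x - 1806
order-4 term: -210x^3 - 1260x^2 - 2730x - 2100
order-5 term: -126x^2 - 630x - 840
order-6 term: -42x - 126
order-7 term: -6
the series for exp(Δ) f terminates at order 7
exp(Δ) f = -6x^7 - 42x^6 - 252x^5 - 1050x^4 - 3150x^3 - (19648/3)x^2 - (25562/3)x - 15770/3

the result is g(x) = -6x^7 - 42x^6 - 252x^5 - 1050x^4 - 3150x^3 - (19648/3)x^2 - (25562/3)x - 15770/3


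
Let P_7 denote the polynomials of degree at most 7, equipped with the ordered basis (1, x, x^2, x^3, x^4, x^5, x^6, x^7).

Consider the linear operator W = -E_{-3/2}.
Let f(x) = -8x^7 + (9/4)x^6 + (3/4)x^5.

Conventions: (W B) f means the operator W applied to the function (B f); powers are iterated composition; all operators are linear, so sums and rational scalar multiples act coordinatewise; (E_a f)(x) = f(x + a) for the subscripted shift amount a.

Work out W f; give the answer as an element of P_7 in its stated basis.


E_{-3/2} f = -8x^7 + (345/4)x^6 - (795/2)x^5 + (16245/16)x^4 - (3105/2)x^3 + (90963/64)x^2 - (23085/32)x + 40095/256
(-E_{-3/2}) f = 8x^7 - (345/4)x^6 + (795/2)x^5 - (16245/16)x^4 + (3105/2)x^3 - (90963/64)x^2 + (23085/32)x - 40095/256

g(x) = 8x^7 - (345/4)x^6 + (795/2)x^5 - (16245/16)x^4 + (3105/2)x^3 - (90963/64)x^2 + (23085/32)x - 40095/256


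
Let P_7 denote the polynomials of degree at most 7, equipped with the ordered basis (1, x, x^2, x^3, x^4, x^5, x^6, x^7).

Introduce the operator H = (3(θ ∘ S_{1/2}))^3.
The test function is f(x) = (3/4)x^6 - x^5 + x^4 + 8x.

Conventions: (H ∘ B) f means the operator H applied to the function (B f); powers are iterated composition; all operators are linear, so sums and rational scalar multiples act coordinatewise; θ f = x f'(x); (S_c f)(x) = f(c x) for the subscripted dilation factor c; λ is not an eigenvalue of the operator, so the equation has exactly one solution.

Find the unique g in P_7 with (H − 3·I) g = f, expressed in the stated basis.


write g with unknown coordinates in the stated basis and equate coefficients in (H − 3·I) g = f
solving from the highest basis element down gives g = -(8192/32525)x^6 + (32768/94929)x^5 - (64/165)x^4 + (64/3)x
check: H g = -(729/130100)x^6 + (1125/31643)x^5 - (9/55)x^4 + 72x
so H g − 3·g = (3/4)x^6 - x^5 + x^4 + 8x = f ✓

the result is g(x) = -(8192/32525)x^6 + (32768/94929)x^5 - (64/165)x^4 + (64/3)x


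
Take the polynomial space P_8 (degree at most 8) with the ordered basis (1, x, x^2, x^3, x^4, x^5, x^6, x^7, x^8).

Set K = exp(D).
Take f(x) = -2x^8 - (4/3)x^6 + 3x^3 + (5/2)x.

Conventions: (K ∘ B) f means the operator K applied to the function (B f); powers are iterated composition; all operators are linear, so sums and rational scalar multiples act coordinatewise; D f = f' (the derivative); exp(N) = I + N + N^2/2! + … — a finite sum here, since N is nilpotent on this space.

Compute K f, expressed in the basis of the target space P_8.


g(x) = -2x^8 - 16x^7 - (172/3)x^6 - 120x^5 - 160x^4 - (407/3)x^3 - 67x^2 - (25/2)x + 13/6

order-1 term: -16x^7 - 8x^5 + 9x^2 + 5/2
order-2 term: -56x^6 - 20x^4 + 9x
order-3 term: -112x^5 - (80/3)x^3 + 3
order-4 term: -140x^4 - 20x^2
order-5 term: -112x^3 - 8x
order-6 term: -56x^2 - 4/3
order-7 term: -16x
order-8 term: -2
the series for exp(D) f terminates at order 8
exp(D) f = -2x^8 - 16x^7 - (172/3)x^6 - 120x^5 - 160x^4 - (407/3)x^3 - 67x^2 - (25/2)x + 13/6


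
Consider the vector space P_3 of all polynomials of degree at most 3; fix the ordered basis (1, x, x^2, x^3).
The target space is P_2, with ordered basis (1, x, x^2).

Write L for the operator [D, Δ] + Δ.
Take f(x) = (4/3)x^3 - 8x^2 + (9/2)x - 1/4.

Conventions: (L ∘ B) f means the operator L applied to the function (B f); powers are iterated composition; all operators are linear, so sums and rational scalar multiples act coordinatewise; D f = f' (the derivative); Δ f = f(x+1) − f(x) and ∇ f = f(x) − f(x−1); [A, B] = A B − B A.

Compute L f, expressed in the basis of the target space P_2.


Δ f = 4x^2 - 12x - 13/6
D Δ f = 8x - 12
D f = 4x^2 - 16x + 9/2
Δ D f = 8x - 12
[D, Δ] f = 0
Δ f = 4x^2 - 12x - 13/6
([D, Δ] + Δ) f = 4x^2 - 12x - 13/6

the image equals g(x) = 4x^2 - 12x - 13/6


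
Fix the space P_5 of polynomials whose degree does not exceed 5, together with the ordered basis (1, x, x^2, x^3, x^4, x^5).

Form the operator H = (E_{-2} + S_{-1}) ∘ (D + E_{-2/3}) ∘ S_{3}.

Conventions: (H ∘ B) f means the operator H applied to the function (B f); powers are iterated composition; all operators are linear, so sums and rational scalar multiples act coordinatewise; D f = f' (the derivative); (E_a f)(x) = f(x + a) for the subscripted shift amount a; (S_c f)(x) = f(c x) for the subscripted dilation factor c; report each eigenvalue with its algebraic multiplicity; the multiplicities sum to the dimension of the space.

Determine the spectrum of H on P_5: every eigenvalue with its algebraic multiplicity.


λ = 0 (multiplicity 3), λ = 2 (multiplicity 1), λ = 18 (multiplicity 1), λ = 162 (multiplicity 1)

image of 1: 2
image of x: -4
image of x^2: 18x^2 - 36x + 32
image of x^3: -108x^2 + 216x - 196
image of x^4: 162x^4 - 648x^3 + 1728x^2 - 2160x + 1520
image of x^5: -1620x^4 + 6480x^3 - 17640x^2 + 22320x - 13360
the matrix is upper triangular; its diagonal is (2, 0, 18, 0, 162, 0)
for a triangular matrix the eigenvalues are the diagonal entries, with algebraic multiplicity their repetition count


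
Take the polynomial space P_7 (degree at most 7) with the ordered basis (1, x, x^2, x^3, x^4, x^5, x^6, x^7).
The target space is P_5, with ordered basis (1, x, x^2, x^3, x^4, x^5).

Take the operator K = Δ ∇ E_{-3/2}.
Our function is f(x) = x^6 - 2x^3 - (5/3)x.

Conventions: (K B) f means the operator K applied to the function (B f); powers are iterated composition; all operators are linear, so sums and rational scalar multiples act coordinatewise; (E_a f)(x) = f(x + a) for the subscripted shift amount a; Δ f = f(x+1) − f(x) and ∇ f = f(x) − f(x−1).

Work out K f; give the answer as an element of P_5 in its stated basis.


E_{-3/2} f = x^6 - 9x^5 + (135/4)x^4 - (139/2)x^3 + (1359/16)x^2 - (2915/48)x + 1321/64
∇ E_{-3/2} f = 6x^5 - 60x^4 + 245x^3 - 516x^2 + (4515/8)x - 3107/12
Δ ∇ E_{-3/2} f = 30x^4 - 180x^3 + 435x^2 - 507x + 1915/8

g(x) = 30x^4 - 180x^3 + 435x^2 - 507x + 1915/8


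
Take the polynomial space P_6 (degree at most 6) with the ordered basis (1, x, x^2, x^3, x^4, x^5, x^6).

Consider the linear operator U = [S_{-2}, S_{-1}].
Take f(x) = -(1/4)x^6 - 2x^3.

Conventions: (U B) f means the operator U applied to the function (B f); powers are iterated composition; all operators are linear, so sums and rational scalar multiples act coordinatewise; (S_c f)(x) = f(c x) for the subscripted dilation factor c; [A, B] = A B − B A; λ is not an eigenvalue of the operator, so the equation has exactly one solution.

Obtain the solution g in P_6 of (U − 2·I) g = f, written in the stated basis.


write g with unknown coordinates in the stated basis and equate coefficients in (U − 2·I) g = f
solving from the highest basis element down gives g = (1/8)x^6 + x^3
check: U g = 0
so U g − 2·g = -(1/4)x^6 - 2x^3 = f ✓

the result is g(x) = (1/8)x^6 + x^3


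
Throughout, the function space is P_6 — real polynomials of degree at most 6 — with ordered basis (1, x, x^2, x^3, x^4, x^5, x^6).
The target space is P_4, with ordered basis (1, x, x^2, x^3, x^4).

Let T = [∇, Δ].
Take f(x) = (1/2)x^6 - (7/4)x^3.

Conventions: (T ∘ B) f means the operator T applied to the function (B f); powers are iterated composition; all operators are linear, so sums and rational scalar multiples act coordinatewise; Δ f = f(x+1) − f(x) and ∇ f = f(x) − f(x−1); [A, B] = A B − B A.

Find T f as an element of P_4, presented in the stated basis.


g(x) = 0

Δ f = 3x^5 + (15/2)x^4 + 10x^3 + (9/4)x^2 - (9/4)x - 5/4
∇ Δ f = 15x^4 + 15x^2 - (21/2)x + 1
∇ f = 3x^5 - (15/2)x^4 + 10x^3 - (51/4)x^2 + (33/4)x - 9/4
Δ ∇ f = 15x^4 + 15x^2 - (21/2)x + 1
[∇, Δ] f = 0


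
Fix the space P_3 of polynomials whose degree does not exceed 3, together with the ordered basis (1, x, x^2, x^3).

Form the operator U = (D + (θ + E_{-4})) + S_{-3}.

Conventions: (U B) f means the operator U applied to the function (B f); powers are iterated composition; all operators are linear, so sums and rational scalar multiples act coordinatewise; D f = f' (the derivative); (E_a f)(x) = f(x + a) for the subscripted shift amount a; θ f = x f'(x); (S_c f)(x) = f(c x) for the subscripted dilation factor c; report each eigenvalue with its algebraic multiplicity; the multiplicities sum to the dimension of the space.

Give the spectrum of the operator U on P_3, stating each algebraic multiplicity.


image of 1: 2
image of x: -x - 3
image of x^2: 12x^2 - 6x + 16
image of x^3: -23x^3 - 9x^2 + 48x - 64
the matrix is upper triangular; its diagonal is (2, -1, 12, -23)
for a triangular matrix the eigenvalues are the diagonal entries, with algebraic multiplicity their repetition count

λ = -23 (multiplicity 1), λ = -1 (multiplicity 1), λ = 2 (multiplicity 1), λ = 12 (multiplicity 1)


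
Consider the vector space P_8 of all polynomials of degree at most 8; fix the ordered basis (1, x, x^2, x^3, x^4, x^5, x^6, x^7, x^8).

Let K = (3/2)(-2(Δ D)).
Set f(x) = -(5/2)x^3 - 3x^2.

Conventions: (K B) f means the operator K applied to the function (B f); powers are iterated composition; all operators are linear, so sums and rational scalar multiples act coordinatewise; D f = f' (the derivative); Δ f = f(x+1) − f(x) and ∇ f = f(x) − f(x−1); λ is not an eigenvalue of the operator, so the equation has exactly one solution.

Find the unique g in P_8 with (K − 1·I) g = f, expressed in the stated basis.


write g with unknown coordinates in the stated basis and equate coefficients in (K − 1·I) g = f
solving from the highest basis element down gives g = (5/2)x^3 + 3x^2 - 45x - 81/2
check: K g = -45x - 81/2
so K g − 1·g = -(5/2)x^3 - 3x^2 = f ✓

the image equals g(x) = (5/2)x^3 + 3x^2 - 45x - 81/2


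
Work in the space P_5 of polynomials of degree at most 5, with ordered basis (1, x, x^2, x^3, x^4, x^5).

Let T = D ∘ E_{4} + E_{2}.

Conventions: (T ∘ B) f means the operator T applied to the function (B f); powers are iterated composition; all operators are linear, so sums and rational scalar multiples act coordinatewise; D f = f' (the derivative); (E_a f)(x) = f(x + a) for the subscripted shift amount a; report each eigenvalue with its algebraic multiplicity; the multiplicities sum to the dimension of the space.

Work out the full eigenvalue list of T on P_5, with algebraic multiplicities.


λ = 1 (multiplicity 6)

image of 1: 1
image of x: x + 3
image of x^2: x^2 + 6x + 12
image of x^3: x^3 + 9x^2 + 36x + 56
image of x^4: x^4 + 12x^3 + 72x^2 + 224x + 272
image of x^5: x^5 + 15x^4 + 120x^3 + 560x^2 + 1360x + 1312
the matrix is upper triangular; its diagonal is (1, 1, 1, 1, 1, 1)
for a triangular matrix the eigenvalues are the diagonal entries, with algebraic multiplicity their repetition count


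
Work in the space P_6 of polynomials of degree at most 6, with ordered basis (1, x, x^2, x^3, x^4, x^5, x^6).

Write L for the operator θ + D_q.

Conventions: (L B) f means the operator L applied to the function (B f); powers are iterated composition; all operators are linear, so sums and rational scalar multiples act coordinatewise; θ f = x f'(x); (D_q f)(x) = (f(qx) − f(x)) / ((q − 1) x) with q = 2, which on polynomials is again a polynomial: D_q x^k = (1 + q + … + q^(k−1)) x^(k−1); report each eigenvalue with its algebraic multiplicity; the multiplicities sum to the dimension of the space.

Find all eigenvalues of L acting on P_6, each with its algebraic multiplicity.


image of 1: 0
image of x: x + 1
image of x^2: 2x^2 + 3x
image of x^3: 3x^3 + 7x^2
image of x^4: 4x^4 + 15x^3
image of x^5: 5x^5 + 31x^4
image of x^6: 6x^6 + 63x^5
the matrix is upper triangular; its diagonal is (0, 1, 2, 3, 4, 5, 6)
for a triangular matrix the eigenvalues are the diagonal entries, with algebraic multiplicity their repetition count

λ = 0 (multiplicity 1), λ = 1 (multiplicity 1), λ = 2 (multiplicity 1), λ = 3 (multiplicity 1), λ = 4 (multiplicity 1), λ = 5 (multiplicity 1), λ = 6 (multiplicity 1)


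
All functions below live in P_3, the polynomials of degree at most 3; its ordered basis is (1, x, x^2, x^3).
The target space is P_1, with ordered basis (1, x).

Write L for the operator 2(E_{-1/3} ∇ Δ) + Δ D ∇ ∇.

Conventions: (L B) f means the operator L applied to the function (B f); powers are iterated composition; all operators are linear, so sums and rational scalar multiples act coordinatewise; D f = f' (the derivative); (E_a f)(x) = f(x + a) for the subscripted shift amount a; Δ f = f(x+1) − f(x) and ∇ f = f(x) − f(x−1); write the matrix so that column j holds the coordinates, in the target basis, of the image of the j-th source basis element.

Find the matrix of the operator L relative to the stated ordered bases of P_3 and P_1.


image of 1: 0
image of x: 0
image of x^2: 4
image of x^3: 12x - 4
each image's coordinates form column j of the matrix

the matrix is [[0, 0, 4, -4]; [0, 0, 0, 12]] (rows listed top to bottom)


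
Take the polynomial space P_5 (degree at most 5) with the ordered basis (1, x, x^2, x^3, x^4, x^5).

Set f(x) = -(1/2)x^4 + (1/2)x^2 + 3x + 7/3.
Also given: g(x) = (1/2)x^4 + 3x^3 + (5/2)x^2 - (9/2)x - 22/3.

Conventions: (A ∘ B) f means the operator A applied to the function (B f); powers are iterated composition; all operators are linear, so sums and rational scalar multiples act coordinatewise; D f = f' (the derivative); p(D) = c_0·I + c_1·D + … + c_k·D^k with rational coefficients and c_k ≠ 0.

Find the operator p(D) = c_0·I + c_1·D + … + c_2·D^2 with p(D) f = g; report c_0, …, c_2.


D^0 f = -(1/2)x^4 + (1/2)x^2 + 3x + 7/3
D^1 f = -2x^3 + x + 3
D^2 f = -6x^2 + 1
matching coefficients of g against c_0 f + c_1 Df + … from the top degree down determines the c_i
solution: c_0 = -1, c_1 = -3/2, c_2 = -1/2

p(D) = -I − (3/2)·D − (1/2)·D^2, i.e. c_0 = -1, c_1 = -3/2, c_2 = -1/2


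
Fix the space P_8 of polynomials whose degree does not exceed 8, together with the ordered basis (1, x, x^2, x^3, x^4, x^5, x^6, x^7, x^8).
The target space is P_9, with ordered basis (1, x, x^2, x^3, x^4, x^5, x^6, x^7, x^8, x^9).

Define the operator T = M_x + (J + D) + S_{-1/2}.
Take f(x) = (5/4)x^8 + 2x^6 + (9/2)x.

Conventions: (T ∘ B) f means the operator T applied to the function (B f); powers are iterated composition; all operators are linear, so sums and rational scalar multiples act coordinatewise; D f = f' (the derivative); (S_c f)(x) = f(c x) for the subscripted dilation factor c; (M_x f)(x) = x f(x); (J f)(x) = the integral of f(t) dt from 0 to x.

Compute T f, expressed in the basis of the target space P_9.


the image equals g(x) = (25/18)x^9 + (5/1024)x^8 + (86/7)x^7 + (1/32)x^6 + 12x^5 + (27/4)x^2 - (9/4)x + 9/2

M_x f = (5/4)x^9 + 2x^7 + (9/2)x^2
J f = (5/36)x^9 + (2/7)x^7 + (9/4)x^2
D f = 10x^7 + 12x^5 + 9/2
(J + D) f = (5/36)x^9 + (72/7)x^7 + 12x^5 + (9/4)x^2 + 9/2
S_{-1/2} f = (5/1024)x^8 + (1/32)x^6 - (9/4)x
(M_x + (J + D) + S_{-1/2}) f = (25/18)x^9 + (5/1024)x^8 + (86/7)x^7 + (1/32)x^6 + 12x^5 + (27/4)x^2 - (9/4)x + 9/2


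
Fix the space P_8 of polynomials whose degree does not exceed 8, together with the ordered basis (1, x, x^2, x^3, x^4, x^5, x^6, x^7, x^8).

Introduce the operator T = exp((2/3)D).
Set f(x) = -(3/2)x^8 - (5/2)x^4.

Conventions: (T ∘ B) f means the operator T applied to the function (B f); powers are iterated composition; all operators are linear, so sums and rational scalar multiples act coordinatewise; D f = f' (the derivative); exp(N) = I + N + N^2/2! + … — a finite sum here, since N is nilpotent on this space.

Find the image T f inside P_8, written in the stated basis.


order-1 term: -8x^7 - (20/3)x^3
order-2 term: -(56/3)x^6 - (20/3)x^2
order-3 term: -(224/9)x^5 - (80/27)x
order-4 term: -(560/27)x^4 - 40/81
order-5 term: -(896/81)x^3
order-6 term: -(896/243)x^2
order-7 term: -(512/729)x
order-8 term: -128/2187
the series for exp((2/3)D) f terminates at order 8
exp((2/3)D) f = -(3/2)x^8 - 8x^7 - (56/3)x^6 - (224/9)x^5 - (1255/54)x^4 - (1436/81)x^3 - (2516/243)x^2 - (2672/729)x - 1208/2187

the result is g(x) = -(3/2)x^8 - 8x^7 - (56/3)x^6 - (224/9)x^5 - (1255/54)x^4 - (1436/81)x^3 - (2516/243)x^2 - (2672/729)x - 1208/2187


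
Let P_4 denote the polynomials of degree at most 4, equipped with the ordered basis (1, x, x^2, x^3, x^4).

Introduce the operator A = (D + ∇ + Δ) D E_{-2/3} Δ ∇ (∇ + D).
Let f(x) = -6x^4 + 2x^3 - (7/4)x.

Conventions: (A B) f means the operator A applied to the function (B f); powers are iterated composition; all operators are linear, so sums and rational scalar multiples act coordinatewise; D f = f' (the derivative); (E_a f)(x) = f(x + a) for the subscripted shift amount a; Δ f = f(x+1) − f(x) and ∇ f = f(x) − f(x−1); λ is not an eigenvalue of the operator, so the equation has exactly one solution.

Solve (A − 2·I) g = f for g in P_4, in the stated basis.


write g with unknown coordinates in the stated basis and equate coefficients in (A − 2·I) g = f
solving from the highest basis element down gives g = 3x^4 - x^3 + (7/8)x
check: A g = 0
so A g − 2·g = -6x^4 + 2x^3 - (7/4)x = f ✓

g(x) = 3x^4 - x^3 + (7/8)x


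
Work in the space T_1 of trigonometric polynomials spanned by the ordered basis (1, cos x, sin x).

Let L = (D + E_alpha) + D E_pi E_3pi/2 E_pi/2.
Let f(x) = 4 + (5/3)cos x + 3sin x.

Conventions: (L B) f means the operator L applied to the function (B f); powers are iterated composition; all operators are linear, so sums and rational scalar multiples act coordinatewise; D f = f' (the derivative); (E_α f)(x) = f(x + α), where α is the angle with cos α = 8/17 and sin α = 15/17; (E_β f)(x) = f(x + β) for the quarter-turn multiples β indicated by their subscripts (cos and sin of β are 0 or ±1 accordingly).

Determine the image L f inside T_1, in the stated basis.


D f = 3cos x - (5/3)sin x
E_alpha f = 4 + (175/51)cos x - (1/17)sin x
(D + E_alpha) f = 4 + (328/51)cos x - (88/51)sin x
E_pi/2 f = 4 + 3cos x - (5/3)sin x
E_3pi/2 E_pi/2 f = 4 + (5/3)cos x + 3sin x
E_pi E_3pi/2 E_pi/2 f = 4 - (5/3)cos x - 3sin x
D (E_pi E_3pi/2) E_pi/2 f = -3cos x + (5/3)sin x
((D + E_alpha) + D E_pi E_3pi/2 E_pi/2) f = 4 + (175/51)cos x - (1/17)sin x

the image equals g(x) = 4 + (175/51)cos x - (1/17)sin x


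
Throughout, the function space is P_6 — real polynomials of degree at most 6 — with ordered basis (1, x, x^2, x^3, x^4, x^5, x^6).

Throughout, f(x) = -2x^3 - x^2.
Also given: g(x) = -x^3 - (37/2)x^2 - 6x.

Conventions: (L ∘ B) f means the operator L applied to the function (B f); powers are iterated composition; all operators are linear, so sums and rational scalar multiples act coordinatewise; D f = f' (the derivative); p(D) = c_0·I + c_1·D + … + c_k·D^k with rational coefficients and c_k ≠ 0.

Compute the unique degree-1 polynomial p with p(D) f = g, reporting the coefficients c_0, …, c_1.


D^0 f = -2x^3 - x^2
D^1 f = -6x^2 - 2x
matching coefficients of g against c_0 f + c_1 Df + … from the top degree down determines the c_i
solution: c_0 = 1/2, c_1 = 3

c_0 = 1/2, c_1 = 3


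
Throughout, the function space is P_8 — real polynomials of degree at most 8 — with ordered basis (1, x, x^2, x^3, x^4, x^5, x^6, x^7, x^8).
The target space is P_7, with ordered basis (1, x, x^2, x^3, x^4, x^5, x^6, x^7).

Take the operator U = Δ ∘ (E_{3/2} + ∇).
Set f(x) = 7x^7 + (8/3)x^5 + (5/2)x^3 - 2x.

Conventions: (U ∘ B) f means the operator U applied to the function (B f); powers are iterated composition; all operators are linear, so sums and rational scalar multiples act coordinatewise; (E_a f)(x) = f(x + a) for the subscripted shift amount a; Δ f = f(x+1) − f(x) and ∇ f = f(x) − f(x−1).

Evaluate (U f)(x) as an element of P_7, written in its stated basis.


the result is g(x) = 49x^6 + 882x^5 + (36175/12)x^4 + 8980x^3 + (651521/48)x^2 + (48111/4)x + 848957/192

E_{3/2} f = 7x^7 + (147/2)x^6 + (4001/12)x^5 + (6775/8)x^4 + (20845/16)x^3 + (38961/32)x^2 + (40993/64)x + 18597/128
∇ f = 49x^6 - 147x^5 + (775/3)x^4 - (815/3)x^3 + (1087/6)x^2 - (419/6)x + 61/6
(E_{3/2} + ∇) f = 7x^7 + (245/2)x^6 + (2237/12)x^5 + (26525/24)x^4 + (49495/48)x^3 + (134275/96)x^2 + (109571/192)x + 59695/384
Δ (E_{3/2} + ∇) f = 49x^6 + 882x^5 + (36175/12)x^4 + 8980x^3 + (651521/48)x^2 + (48111/4)x + 848957/192


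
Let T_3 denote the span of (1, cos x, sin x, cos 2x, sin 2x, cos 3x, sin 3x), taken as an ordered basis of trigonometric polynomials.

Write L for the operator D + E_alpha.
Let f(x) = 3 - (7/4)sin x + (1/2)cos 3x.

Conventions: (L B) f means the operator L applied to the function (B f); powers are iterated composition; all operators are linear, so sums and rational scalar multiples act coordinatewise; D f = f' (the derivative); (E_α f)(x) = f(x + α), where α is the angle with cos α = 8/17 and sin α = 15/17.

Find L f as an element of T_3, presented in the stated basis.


D f = -(7/4)cos x - (3/2)sin 3x
E_alpha f = 3 - (105/68)cos x - (14/17)sin x - (2444/4913)cos 3x + (495/9826)sin 3x
(D + E_alpha) f = 3 - (56/17)cos x - (14/17)sin x - (2444/4913)cos 3x - (7122/4913)sin 3x

the image equals g(x) = 3 - (56/17)cos x - (14/17)sin x - (2444/4913)cos 3x - (7122/4913)sin 3x


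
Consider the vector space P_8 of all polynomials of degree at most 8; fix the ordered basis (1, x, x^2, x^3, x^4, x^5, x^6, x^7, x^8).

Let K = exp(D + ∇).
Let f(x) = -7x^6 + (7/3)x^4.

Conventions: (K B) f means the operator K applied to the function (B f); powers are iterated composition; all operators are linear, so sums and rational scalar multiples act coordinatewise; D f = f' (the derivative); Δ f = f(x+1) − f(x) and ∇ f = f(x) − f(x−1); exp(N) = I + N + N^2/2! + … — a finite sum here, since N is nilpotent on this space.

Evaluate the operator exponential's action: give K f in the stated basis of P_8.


the result is g(x) = -7x^6 - 84x^5 - (938/3)x^4 - (1204/3)x^3 - 168x^2 - 98x - 91/3

order-1 term: -84x^5 + 105x^4 - (364/3)x^3 + 91x^2 - (98/3)x + 14/3
order-2 term: -420x^4 + 840x^3 - 1099x^2 + 784x - 700/3
order-3 term: -1120x^3 + 2520x^2 - (8596/3)x + 1309
order-4 term: -1680x^2 + 3360x - 7028/3
order-5 term: -1344x + 1680
order-6 term: -448
the series for exp(D + ∇) f terminates at order 6
exp(D + ∇) f = -7x^6 - 84x^5 - (938/3)x^4 - (1204/3)x^3 - 168x^2 - 98x - 91/3


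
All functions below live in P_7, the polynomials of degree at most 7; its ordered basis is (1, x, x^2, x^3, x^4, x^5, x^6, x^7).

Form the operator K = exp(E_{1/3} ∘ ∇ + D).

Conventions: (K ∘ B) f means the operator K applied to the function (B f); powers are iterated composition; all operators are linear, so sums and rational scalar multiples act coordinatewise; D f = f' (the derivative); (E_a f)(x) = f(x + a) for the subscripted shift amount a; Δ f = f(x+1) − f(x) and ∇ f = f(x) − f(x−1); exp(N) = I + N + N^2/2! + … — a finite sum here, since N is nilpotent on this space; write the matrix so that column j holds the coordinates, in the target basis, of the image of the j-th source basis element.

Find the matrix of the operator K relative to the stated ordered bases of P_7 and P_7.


image of 1: 1
image of x: x + 2
image of x^2: x^2 + 4x + 11/3
image of x^3: x^3 + 6x^2 + 11x + 19/3
image of x^4: x^4 + 8x^3 + 22x^2 + (76/3)x + 292/27
image of x^5: x^5 + 10x^4 + (110/3)x^3 + (190/3)x^2 + (1460/27)x + 1553/81
image of x^6: x^6 + 12x^5 + 55x^4 + (380/3)x^3 + (1460/9)x^2 + (3106/27)x + 2909/81
image of x^7: x^7 + 14x^6 + 77x^5 + (665/3)x^4 + (10220/27)x^3 + (10871/27)x^2 + (20363/81)x + 51460/729
each image's coordinates form column j of the matrix

the matrix is [[1, 2, 11/3, 19/3, 292/27, 1553/81, 2909/81, 51460/729]; [0, 1, 4, 11, 76/3, 1460/27, 3106/27, 20363/81]; [0, 0, 1, 6, 22, 190/3, 1460/9, 10871/27]; [0, 0, 0, 1, 8, 110/3, 380/3, 10220/27]; [0, 0, 0, 0, 1, 10, 55, 665/3]; [0, 0, 0, 0, 0, 1, 12, 77]; [0, 0, 0, 0, 0, 0, 1, 14]; [0, 0, 0, 0, 0, 0, 0, 1]] (rows listed top to bottom)


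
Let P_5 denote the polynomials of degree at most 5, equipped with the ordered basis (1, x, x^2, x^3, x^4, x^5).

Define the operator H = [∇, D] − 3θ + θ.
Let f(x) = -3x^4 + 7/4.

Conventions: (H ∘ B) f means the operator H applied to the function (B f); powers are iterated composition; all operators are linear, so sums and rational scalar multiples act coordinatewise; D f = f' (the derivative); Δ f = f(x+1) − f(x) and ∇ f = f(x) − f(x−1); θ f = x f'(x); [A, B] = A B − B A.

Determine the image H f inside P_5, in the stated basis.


D f = -12x^3
∇ D f = -36x^2 + 36x - 12
∇ f = -12x^3 + 18x^2 - 12x + 3
D ∇ f = -36x^2 + 36x - 12
[∇, D] f = 0
θ f = -12x^4
(-3θ) f = 36x^4
θ f = -12x^4
([∇, D] − 3θ + θ) f = 24x^4

the result is g(x) = 24x^4


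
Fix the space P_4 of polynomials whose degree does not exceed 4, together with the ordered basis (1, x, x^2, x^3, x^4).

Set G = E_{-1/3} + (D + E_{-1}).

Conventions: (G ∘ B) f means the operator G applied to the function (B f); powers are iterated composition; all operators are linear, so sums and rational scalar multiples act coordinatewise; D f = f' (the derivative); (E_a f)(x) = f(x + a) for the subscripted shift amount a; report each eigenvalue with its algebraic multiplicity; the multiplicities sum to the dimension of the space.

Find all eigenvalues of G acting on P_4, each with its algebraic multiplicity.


image of 1: 2
image of x: 2x - 1/3
image of x^2: 2x^2 - (2/3)x + 10/9
image of x^3: 2x^3 - x^2 + (10/3)x - 28/27
image of x^4: 2x^4 - (4/3)x^3 + (20/3)x^2 - (112/27)x + 82/81
the matrix is upper triangular; its diagonal is (2, 2, 2, 2, 2)
for a triangular matrix the eigenvalues are the diagonal entries, with algebraic multiplicity their repetition count

λ = 2 (multiplicity 5)
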